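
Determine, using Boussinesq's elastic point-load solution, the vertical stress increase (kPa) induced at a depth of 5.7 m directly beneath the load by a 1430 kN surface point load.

Δσ_z ≈ 21 kPa

Boussinesq vertical stress below a point load on an elastic half-space:
Δσ_z = 3P/(2πz²) · [1 + (r/z)²]^(−5/2)
r/z = 0/5.7 = 0; [1+(r/z)²]^(−5/2) = 1.
Δσ_z = 3×1430/(2π×5.7²) × 1 = 21.015 × 1 = 21.02 kPa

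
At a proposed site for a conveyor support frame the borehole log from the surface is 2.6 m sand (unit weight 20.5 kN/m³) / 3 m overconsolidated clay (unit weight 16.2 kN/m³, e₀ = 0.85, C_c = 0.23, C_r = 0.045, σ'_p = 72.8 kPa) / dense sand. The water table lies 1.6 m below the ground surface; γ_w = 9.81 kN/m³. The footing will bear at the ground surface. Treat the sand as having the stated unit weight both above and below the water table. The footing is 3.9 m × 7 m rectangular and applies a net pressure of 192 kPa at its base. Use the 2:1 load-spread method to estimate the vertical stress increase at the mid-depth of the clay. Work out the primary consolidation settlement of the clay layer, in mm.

Mid-depth of clay below the ground surface: z = 2.6 + 3/2 = 4.1 m.
Total vertical stress at mid-clay: σ_v = 20.5×2.6 + 16.2×1.5 = 77.6 kPa.
Pore pressure: u = 9.81×(4.1 − 1.6) = 24.525 kPa.
Initial effective stress: σ'_0 = σ_v − u = 77.6 − 24.525 = 53.075 kPa.
Stress increase at mid-clay by the 2:1 spreading method:
Δσ = qBL/((B+z)(L+z)) = 192×3.9×7/((3.9+4.1)(7+4.1)) = 59.027 kPa
Final effective stress: σ'_f = 53.075 + 59.027 = 112.1 kPa.
σ'_f = 112.1 > σ'_p = 72.8 kPa, so the stress path crosses the preconsolidation pressure — recompression up to σ'_p, then virgin compression beyond:
S_c = H/(1+e₀)·[C_r·log₁₀(σ'_p/σ'_0) + C_c·log₁₀(σ'_f/σ'_p)]
    = 3/1.85 × [0.045×log₁₀(72.8/53.075) + 0.23×log₁₀(112.1/72.8)]
    = 1.6216 × [0.0061759 + 0.043119] = 0.07994 m

S_c ≈ 79.9 mm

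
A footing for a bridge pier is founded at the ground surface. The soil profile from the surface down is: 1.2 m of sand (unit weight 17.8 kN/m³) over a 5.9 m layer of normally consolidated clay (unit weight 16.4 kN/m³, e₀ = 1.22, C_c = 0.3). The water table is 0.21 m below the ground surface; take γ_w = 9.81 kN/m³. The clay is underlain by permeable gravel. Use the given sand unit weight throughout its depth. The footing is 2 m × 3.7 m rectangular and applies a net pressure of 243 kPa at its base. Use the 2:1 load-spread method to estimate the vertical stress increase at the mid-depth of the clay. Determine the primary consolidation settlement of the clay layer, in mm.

S_c ≈ 273 mm

Mid-depth of clay below the ground surface: z = 1.2 + 5.9/2 = 4.15 m.
Total vertical stress at mid-clay: σ_v = 17.8×1.2 + 16.4×2.95 = 69.74 kPa.
Pore pressure: u = 9.81×(4.15 − 0.21) = 38.651 kPa.
Initial effective stress: σ'_0 = σ_v − u = 69.74 − 38.651 = 31.089 kPa.
Stress increase at mid-clay by the 2:1 spreading method:
Δσ = qBL/((B+z)(L+z)) = 243×2×3.7/((2+4.15)(3.7+4.15)) = 37.247 kPa
Final effective stress: σ'_f = σ'_0 + Δσ = 31.089 + 37.247 = 68.336 kPa.
Normally consolidated clay, so the full stress increment lies on the virgin compression line:
S_c = C_c·H/(1+e₀)·log₁₀(σ'_f/σ'_0) = 0.3×5.9/(1+1.22)×log₁₀(68.336/31.089)
    = 0.7973 × 0.34204 = 0.2727 m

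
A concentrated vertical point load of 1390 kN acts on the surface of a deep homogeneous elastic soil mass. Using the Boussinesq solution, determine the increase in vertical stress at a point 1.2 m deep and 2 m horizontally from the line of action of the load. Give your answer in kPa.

Δσ_z ≈ 16.6 kPa

Boussinesq vertical stress below a point load on an elastic half-space:
Δσ_z = 3P/(2πz²) · [1 + (r/z)²]^(−5/2)
r/z = 2/1.2 = 1.6667; [1+(r/z)²]^(−5/2) = 0.03605.
Δσ_z = 3×1390/(2π×1.2²) × 0.03605 = 460.89 × 0.03605 = 16.62 kPa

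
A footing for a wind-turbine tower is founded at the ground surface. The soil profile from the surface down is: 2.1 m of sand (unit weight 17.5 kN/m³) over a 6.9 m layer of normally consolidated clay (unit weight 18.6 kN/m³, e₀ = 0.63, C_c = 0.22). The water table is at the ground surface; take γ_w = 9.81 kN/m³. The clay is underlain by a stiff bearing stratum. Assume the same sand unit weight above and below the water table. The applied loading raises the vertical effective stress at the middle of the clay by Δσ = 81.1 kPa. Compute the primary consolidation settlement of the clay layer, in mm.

Mid-depth of clay below the ground surface: z = 2.1 + 6.9/2 = 5.55 m.
Total vertical stress at mid-clay: σ_v = 17.5×2.1 + 18.6×3.45 = 100.92 kPa.
Pore pressure: u = 9.81×(5.55 − 0) = 54.446 kPa.
Initial effective stress: σ'_0 = σ_v − u = 100.92 − 54.446 = 46.474 kPa.
Final effective stress: σ'_f = σ'_0 + Δσ = 46.474 + 81.1 = 127.57 kPa.
Normally consolidated clay, so the full stress increment lies on the virgin compression line:
S_c = C_c·H/(1+e₀)·log₁₀(σ'_f/σ'_0) = 0.22×6.9/(1+0.63)×log₁₀(127.57/46.474)
    = 0.93129 × 0.43854 = 0.4084 m

S_c ≈ 408 mm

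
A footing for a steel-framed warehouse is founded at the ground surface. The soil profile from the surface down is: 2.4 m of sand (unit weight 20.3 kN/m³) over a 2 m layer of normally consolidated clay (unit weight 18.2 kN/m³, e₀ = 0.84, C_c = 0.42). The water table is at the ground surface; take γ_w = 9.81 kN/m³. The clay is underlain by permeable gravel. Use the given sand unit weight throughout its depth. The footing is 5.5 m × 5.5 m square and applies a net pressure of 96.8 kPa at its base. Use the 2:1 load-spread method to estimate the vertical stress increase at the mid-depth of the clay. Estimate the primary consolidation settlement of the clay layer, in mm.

S_c ≈ 147 mm

Mid-depth of clay below the ground surface: z = 2.4 + 2/2 = 3.4 m.
Total vertical stress at mid-clay: σ_v = 20.3×2.4 + 18.2×1 = 66.92 kPa.
Pore pressure: u = 9.81×(3.4 − 0) = 33.354 kPa.
Initial effective stress: σ'_0 = σ_v − u = 66.92 − 33.354 = 33.566 kPa.
Stress increase at mid-clay by the 2:1 spreading method:
Δσ = qBL/((B+z)(L+z)) = 96.8×5.5×5.5/((5.5+3.4)(5.5+3.4)) = 36.968 kPa
Final effective stress: σ'_f = σ'_0 + Δσ = 33.566 + 36.968 = 70.534 kPa.
Normally consolidated clay, so the full stress increment lies on the virgin compression line:
S_c = C_c·H/(1+e₀)·log₁₀(σ'_f/σ'_0) = 0.42×2/(1+0.84)×log₁₀(70.534/33.566)
    = 0.45652 × 0.3225 = 0.1472 m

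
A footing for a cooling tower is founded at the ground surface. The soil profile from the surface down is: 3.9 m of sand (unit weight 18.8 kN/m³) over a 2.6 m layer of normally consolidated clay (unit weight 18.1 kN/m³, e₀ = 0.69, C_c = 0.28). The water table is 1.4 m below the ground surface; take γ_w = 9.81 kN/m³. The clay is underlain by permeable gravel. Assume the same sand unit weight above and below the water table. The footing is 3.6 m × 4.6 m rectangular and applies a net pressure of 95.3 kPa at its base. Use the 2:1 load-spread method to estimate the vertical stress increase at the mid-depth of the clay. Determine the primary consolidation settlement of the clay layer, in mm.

S_c ≈ 50.1 mm

Mid-depth of clay below the ground surface: z = 3.9 + 2.6/2 = 5.2 m.
Total vertical stress at mid-clay: σ_v = 18.8×3.9 + 18.1×1.3 = 96.85 kPa.
Pore pressure: u = 9.81×(5.2 − 1.4) = 37.278 kPa.
Initial effective stress: σ'_0 = σ_v − u = 96.85 − 37.278 = 59.572 kPa.
Stress increase at mid-clay by the 2:1 spreading method:
Δσ = qBL/((B+z)(L+z)) = 95.3×3.6×4.6/((3.6+5.2)(4.6+5.2)) = 18.3 kPa
Final effective stress: σ'_f = σ'_0 + Δσ = 59.572 + 18.3 = 77.872 kPa.
Normally consolidated clay, so the full stress increment lies on the virgin compression line:
S_c = C_c·H/(1+e₀)·log₁₀(σ'_f/σ'_0) = 0.28×2.6/(1+0.69)×log₁₀(77.872/59.572)
    = 0.43077 × 0.11634 = 0.05012 m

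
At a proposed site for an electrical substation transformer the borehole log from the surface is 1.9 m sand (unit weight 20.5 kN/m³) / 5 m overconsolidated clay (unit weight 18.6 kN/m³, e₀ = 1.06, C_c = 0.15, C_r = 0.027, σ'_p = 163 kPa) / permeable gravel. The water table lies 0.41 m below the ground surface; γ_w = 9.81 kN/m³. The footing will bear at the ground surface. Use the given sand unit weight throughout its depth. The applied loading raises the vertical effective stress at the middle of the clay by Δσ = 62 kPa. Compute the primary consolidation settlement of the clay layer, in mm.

S_c ≈ 24.2 mm

Mid-depth of clay below the ground surface: z = 1.9 + 5/2 = 4.4 m.
Total vertical stress at mid-clay: σ_v = 20.5×1.9 + 18.6×2.5 = 85.45 kPa.
Pore pressure: u = 9.81×(4.4 − 0.41) = 39.142 kPa.
Initial effective stress: σ'_0 = σ_v − u = 85.45 − 39.142 = 46.308 kPa.
Final effective stress: σ'_f = 46.308 + 62 = 108.31 kPa.
σ'_f = 108.31 ≤ σ'_p = 163 kPa, so the clay remains overconsolidated and only the recompression index applies:
S_c = C_r·H/(1+e₀)·log₁₀(σ'_f/σ'_0) = 0.027×5/2.06×log₁₀(108.31/46.308)
    = 0.065534 × 0.36901 = 0.02418 m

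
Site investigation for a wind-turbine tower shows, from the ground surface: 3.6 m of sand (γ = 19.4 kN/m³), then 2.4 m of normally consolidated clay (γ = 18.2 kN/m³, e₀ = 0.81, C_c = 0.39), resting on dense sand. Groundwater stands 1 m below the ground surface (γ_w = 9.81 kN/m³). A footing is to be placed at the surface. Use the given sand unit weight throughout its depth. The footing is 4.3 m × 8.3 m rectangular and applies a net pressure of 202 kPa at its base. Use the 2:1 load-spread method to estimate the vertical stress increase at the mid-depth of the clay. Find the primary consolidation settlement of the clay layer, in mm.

S_c ≈ 168 mm

Mid-depth of clay below the ground surface: z = 3.6 + 2.4/2 = 4.8 m.
Total vertical stress at mid-clay: σ_v = 19.4×3.6 + 18.2×1.2 = 91.68 kPa.
Pore pressure: u = 9.81×(4.8 − 1) = 37.278 kPa.
Initial effective stress: σ'_0 = σ_v − u = 91.68 − 37.278 = 54.402 kPa.
Stress increase at mid-clay by the 2:1 spreading method:
Δσ = qBL/((B+z)(L+z)) = 202×4.3×8.3/((4.3+4.8)(8.3+4.8)) = 60.476 kPa
Final effective stress: σ'_f = σ'_0 + Δσ = 54.402 + 60.476 = 114.88 kPa.
Normally consolidated clay, so the full stress increment lies on the virgin compression line:
S_c = C_c·H/(1+e₀)·log₁₀(σ'_f/σ'_0) = 0.39×2.4/(1+0.81)×log₁₀(114.88/54.402)
    = 0.51713 × 0.32463 = 0.1679 m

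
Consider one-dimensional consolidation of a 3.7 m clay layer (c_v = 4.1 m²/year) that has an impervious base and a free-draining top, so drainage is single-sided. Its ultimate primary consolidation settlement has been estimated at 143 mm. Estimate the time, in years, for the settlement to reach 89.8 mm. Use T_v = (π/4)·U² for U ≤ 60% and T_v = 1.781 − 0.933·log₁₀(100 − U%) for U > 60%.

Drainage path length: H_d = H = 3.7 m (single drainage).
U = S(t)/S_ult = 89.8/143 = 0.628.
U > 60%: T_v = 1.781 − 0.933·log₁₀(100 − 62.797) = 0.31565.
t = T_v·H_d²/c_v = 0.31565×3.7²/4.1 = 1.054 years.

t ≈ 1.05 years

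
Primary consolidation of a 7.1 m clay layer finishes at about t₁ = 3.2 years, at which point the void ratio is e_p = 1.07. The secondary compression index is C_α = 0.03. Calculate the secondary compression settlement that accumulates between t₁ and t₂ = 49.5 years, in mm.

Secondary compression: S_s = C_α·H/(1+e_p)·log₁₀(t₂/t₁)
S_s = 0.03×7.1/(1+1.07)×log₁₀(49.5/3.2)
    = 0.1029 × 1.189 = 0.1224 m

S_s ≈ 122 mm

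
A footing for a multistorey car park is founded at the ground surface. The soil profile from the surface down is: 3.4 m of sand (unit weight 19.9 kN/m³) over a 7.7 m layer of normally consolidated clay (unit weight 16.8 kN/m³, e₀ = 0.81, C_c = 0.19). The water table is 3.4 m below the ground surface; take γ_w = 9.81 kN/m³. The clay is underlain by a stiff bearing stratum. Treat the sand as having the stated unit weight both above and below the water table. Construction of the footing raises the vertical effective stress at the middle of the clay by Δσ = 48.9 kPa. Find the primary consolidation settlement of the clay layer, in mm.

S_c ≈ 146 mm

Mid-depth of clay below the ground surface: z = 3.4 + 7.7/2 = 7.25 m.
Total vertical stress at mid-clay: σ_v = 19.9×3.4 + 16.8×3.85 = 132.34 kPa.
Pore pressure: u = 9.81×(7.25 − 3.4) = 37.769 kPa.
Initial effective stress: σ'_0 = σ_v − u = 132.34 − 37.769 = 94.571 kPa.
Final effective stress: σ'_f = σ'_0 + Δσ = 94.571 + 48.9 = 143.47 kPa.
Normally consolidated clay, so the full stress increment lies on the virgin compression line:
S_c = C_c·H/(1+e₀)·log₁₀(σ'_f/σ'_0) = 0.19×7.7/(1+0.81)×log₁₀(143.47/94.571)
    = 0.80829 × 0.181 = 0.1463 m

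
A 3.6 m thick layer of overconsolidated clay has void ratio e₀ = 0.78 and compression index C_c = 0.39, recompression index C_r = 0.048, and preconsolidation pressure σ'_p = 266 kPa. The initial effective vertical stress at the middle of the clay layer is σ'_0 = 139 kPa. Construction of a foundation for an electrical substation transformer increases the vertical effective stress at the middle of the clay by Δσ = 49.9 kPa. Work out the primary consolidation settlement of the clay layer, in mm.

S_c ≈ 12.9 mm

Final effective stress: σ'_f = 139 + 49.9 = 188.9 kPa.
σ'_f = 188.9 ≤ σ'_p = 266 kPa, so the clay remains overconsolidated and only the recompression index applies:
S_c = C_r·H/(1+e₀)·log₁₀(σ'_f/σ'_0) = 0.048×3.6/1.78×log₁₀(188.9/139)
    = 0.09708 × 0.13322 = 0.01293 m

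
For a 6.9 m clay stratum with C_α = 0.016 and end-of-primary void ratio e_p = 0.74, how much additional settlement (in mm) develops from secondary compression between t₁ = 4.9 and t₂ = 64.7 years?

S_s ≈ 71.1 mm

Secondary compression: S_s = C_α·H/(1+e_p)·log₁₀(t₂/t₁)
S_s = 0.016×6.9/(1+0.74)×log₁₀(64.7/4.9)
    = 0.06345 × 1.121 = 0.07111 m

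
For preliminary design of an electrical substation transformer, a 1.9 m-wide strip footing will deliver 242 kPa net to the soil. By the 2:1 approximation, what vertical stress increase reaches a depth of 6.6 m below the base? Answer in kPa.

Δσ_z ≈ 54.1 kPa

By the 2:1 method the load spreads at 1 horizontal : 2 vertical, so at depth z the loaded area has grown by z in each plan dimension:
Δσ = qB/(B+z) = 242×1.9/(1.9+6.6) = 54.094 kPa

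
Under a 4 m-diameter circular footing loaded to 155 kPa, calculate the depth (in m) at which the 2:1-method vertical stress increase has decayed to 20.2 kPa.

2:1 spreading — at depth z the loaded area has grown by z in each plan dimension:
qD²/(D+z)² = Δσ_z ⇒ z = D(√(q/Δσ_z) − 1) = 4×(√(155/20.2) − 1) = 7.08 m

z ≈ 7.08 m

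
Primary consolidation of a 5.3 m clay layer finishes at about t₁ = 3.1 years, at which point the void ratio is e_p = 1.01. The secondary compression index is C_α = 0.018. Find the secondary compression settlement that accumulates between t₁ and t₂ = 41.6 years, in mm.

Secondary compression: S_s = C_α·H/(1+e_p)·log₁₀(t₂/t₁)
S_s = 0.018×5.3/(1+1.01)×log₁₀(41.6/3.1)
    = 0.04746 × 1.128 = 0.05353 m

S_s ≈ 53.5 mm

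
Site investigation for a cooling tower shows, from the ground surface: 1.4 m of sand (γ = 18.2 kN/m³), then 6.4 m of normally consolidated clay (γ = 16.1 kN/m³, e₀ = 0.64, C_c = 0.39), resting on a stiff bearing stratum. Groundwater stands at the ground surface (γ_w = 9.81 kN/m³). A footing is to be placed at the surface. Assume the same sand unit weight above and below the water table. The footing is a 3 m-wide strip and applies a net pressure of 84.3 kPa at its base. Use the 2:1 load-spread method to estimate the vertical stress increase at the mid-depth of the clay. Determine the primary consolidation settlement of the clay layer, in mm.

S_c ≈ 473 mm

Mid-depth of clay below the ground surface: z = 1.4 + 6.4/2 = 4.6 m.
Total vertical stress at mid-clay: σ_v = 18.2×1.4 + 16.1×3.2 = 77 kPa.
Pore pressure: u = 9.81×(4.6 − 0) = 45.126 kPa.
Initial effective stress: σ'_0 = σ_v − u = 77 − 45.126 = 31.874 kPa.
Stress increase at mid-clay by the 2:1 spreading method:
Δσ = qB/(B+z) = 84.3×3/(3+4.6) = 33.276 kPa
Final effective stress: σ'_f = σ'_0 + Δσ = 31.874 + 33.276 = 65.15 kPa.
Normally consolidated clay, so the full stress increment lies on the virgin compression line:
S_c = C_c·H/(1+e₀)·log₁₀(σ'_f/σ'_0) = 0.39×6.4/(1+0.64)×log₁₀(65.15/31.874)
    = 1.522 × 0.31048 = 0.4726 m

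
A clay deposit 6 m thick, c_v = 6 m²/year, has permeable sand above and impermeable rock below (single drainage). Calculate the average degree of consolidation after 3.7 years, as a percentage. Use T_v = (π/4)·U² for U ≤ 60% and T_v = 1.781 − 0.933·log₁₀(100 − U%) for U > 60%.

Drainage path length: H_d = H = 6 m (single drainage).
T_v = c_v·t/H_d² = 6×3.7/6² = 0.61667.
T_v = 0.61667 corresponds to the U > 60% branch:
U = 1 − 10^((1.781 − T_v)/0.933)/100 = 0.823

U ≈ 82.3 %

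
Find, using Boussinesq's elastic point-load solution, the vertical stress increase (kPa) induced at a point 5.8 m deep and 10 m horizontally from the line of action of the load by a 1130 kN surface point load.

Boussinesq vertical stress below a point load on an elastic half-space:
Δσ_z = 3P/(2πz²) · [1 + (r/z)²]^(−5/2)
r/z = 10/5.8 = 1.7241; [1+(r/z)²]^(−5/2) = 0.031791.
Δσ_z = 3×1130/(2π×5.8²) × 0.031791 = 16.039 × 0.031791 = 0.5099 kPa

Δσ_z ≈ 0.51 kPa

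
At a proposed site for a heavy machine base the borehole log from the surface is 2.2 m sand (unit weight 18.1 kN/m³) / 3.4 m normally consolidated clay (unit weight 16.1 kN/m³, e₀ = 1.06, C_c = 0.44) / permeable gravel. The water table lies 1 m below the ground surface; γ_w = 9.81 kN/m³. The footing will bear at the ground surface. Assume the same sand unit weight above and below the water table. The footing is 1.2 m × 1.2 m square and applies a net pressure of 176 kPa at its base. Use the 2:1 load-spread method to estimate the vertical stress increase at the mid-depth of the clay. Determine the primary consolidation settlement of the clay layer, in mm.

S_c ≈ 70.8 mm

Mid-depth of clay below the ground surface: z = 2.2 + 3.4/2 = 3.9 m.
Total vertical stress at mid-clay: σ_v = 18.1×2.2 + 16.1×1.7 = 67.19 kPa.
Pore pressure: u = 9.81×(3.9 − 1) = 28.449 kPa.
Initial effective stress: σ'_0 = σ_v − u = 67.19 − 28.449 = 38.741 kPa.
Stress increase at mid-clay by the 2:1 spreading method:
Δσ = qBL/((B+z)(L+z)) = 176×1.2×1.2/((1.2+3.9)(1.2+3.9)) = 9.7439 kPa
Final effective stress: σ'_f = σ'_0 + Δσ = 38.741 + 9.7439 = 48.485 kPa.
Normally consolidated clay, so the full stress increment lies on the virgin compression line:
S_c = C_c·H/(1+e₀)·log₁₀(σ'_f/σ'_0) = 0.44×3.4/(1+1.06)×log₁₀(48.485/38.741)
    = 0.72621 × 0.097437 = 0.07076 m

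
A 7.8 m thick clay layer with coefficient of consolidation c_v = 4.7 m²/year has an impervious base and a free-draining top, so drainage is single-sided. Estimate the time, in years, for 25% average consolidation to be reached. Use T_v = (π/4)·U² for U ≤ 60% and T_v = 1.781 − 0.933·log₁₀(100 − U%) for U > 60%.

t ≈ 0.635 years

Drainage path length: H_d = H = 7.8 m (single drainage).
U ≤ 60%: T_v = (π/4)·U² = (π/4)×0.25² = 0.049087.
t = T_v·H_d²/c_v = 0.049087×7.8²/4.7 = 0.6354 years.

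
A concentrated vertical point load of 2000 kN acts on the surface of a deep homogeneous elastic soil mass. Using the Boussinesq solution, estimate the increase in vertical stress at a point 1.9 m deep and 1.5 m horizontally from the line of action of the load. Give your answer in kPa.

Δσ_z ≈ 78.8 kPa

Boussinesq vertical stress below a point load on an elastic half-space:
Δσ_z = 3P/(2πz²) · [1 + (r/z)²]^(−5/2)
r/z = 1.5/1.9 = 0.78947; [1+(r/z)²]^(−5/2) = 0.29787.
Δσ_z = 3×2000/(2π×1.9²) × 0.29787 = 264.52 × 0.29787 = 78.79 kPa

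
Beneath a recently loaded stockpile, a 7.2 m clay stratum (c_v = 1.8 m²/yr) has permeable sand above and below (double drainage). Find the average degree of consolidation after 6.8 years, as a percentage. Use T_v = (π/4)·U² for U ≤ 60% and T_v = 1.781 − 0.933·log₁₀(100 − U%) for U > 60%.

Drainage path length: H_d = H/2 = 3.6 m (double drainage).
T_v = c_v·t/H_d² = 1.8×6.8/3.6² = 0.94444.
T_v = 0.94444 corresponds to the U > 60% branch:
U = 1 − 10^((1.781 − T_v)/0.933)/100 = 0.9212

U ≈ 92.1 %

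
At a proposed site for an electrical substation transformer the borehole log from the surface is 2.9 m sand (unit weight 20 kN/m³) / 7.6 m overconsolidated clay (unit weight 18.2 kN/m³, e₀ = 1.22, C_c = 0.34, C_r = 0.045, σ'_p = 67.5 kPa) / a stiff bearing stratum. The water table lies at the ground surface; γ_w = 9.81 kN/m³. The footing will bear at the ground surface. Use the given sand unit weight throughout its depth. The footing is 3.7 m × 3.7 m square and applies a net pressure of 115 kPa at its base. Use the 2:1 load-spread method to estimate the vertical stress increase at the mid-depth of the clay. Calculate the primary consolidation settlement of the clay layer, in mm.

Mid-depth of clay below the ground surface: z = 2.9 + 7.6/2 = 6.7 m.
Total vertical stress at mid-clay: σ_v = 20×2.9 + 18.2×3.8 = 127.16 kPa.
Pore pressure: u = 9.81×(6.7 − 0) = 65.727 kPa.
Initial effective stress: σ'_0 = σ_v − u = 127.16 − 65.727 = 61.433 kPa.
Stress increase at mid-clay by the 2:1 spreading method:
Δσ = qBL/((B+z)(L+z)) = 115×3.7×3.7/((3.7+6.7)(3.7+6.7)) = 14.556 kPa
Final effective stress: σ'_f = 61.433 + 14.556 = 75.989 kPa.
σ'_f = 75.989 > σ'_p = 67.5 kPa, so the stress path crosses the preconsolidation pressure — recompression up to σ'_p, then virgin compression beyond:
S_c = H/(1+e₀)·[C_r·log₁₀(σ'_p/σ'_0) + C_c·log₁₀(σ'_f/σ'_p)]
    = 7.6/2.22 × [0.045×log₁₀(67.5/61.433) + 0.34×log₁₀(75.989/67.5)]
    = 3.4234 × [0.0018406 + 0.017492] = 0.06618 m

S_c ≈ 66.2 mm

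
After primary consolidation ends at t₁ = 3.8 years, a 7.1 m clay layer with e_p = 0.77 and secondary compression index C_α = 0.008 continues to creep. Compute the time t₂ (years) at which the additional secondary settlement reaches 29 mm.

S_s = C_α·H/(1+e_p)·log₁₀(t₂/t₁) ⇒ log₁₀(t₂/t₁) = S_s·(1+e_p)/(C_α·H).
log₁₀(t₂/t₁) = 0.029 × (1+0.77) / (0.008×7.1) = 0.9037
t₂ = t₁ × 10^0.9037 = 3.8 × 8.011 = 30.44 years

t₂ ≈ 30.4 years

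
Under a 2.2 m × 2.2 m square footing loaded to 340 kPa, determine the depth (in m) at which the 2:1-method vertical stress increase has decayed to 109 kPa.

2:1 spreading — at depth z the loaded area has grown by z in each plan dimension:
qB²/(B+z)² = Δσ_z ⇒ z = B(√(q/Δσ_z) − 1) = 2.2×(√(340/109) − 1) = 1.686 m

z ≈ 1.69 m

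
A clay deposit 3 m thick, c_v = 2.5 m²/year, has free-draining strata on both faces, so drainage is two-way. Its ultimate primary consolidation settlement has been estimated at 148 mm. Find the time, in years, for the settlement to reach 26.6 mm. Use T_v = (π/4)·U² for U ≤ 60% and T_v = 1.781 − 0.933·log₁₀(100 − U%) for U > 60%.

t ≈ 0.0228 years

Drainage path length: H_d = H/2 = 1.5 m (double drainage).
U = S(t)/S_ult = 26.6/148 = 0.1797.
U ≤ 60%: T_v = (π/4)·U² = (π/4)×0.17973² = 0.025371.
t = T_v·H_d²/c_v = 0.025371×1.5²/2.5 = 0.02283 years.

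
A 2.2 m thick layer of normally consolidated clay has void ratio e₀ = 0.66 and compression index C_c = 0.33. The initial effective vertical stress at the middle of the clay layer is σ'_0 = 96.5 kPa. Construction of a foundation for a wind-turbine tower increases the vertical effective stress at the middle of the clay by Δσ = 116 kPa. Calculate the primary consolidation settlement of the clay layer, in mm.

Final effective stress: σ'_f = σ'_0 + Δσ = 96.5 + 116 = 212.5 kPa.
Normally consolidated clay, so the full stress increment lies on the virgin compression line:
S_c = C_c·H/(1+e₀)·log₁₀(σ'_f/σ'_0) = 0.33×2.2/(1+0.66)×log₁₀(212.5/96.5)
    = 0.43735 × 0.34283 = 0.1499 m

S_c ≈ 150 mm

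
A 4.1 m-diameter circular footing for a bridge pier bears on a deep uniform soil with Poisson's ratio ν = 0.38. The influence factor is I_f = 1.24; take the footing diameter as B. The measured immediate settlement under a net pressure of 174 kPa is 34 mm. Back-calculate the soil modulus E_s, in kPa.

E_s ≈ 22300 kPa

S_e = q·B·(1−ν²)/E_s · I_f  ⇒  E_s = q·B·(1−ν²)·I_f / S_e.
E_s = 174 × 4.1 × 0.8556 × 1.24 / 0.034 = 22260 kPa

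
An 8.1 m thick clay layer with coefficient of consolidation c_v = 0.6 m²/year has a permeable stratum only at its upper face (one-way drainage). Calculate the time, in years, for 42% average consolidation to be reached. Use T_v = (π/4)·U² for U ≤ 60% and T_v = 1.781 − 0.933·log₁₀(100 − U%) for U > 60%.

Drainage path length: H_d = H = 8.1 m (single drainage).
U ≤ 60%: T_v = (π/4)·U² = (π/4)×0.42² = 0.13854.
t = T_v·H_d²/c_v = 0.13854×8.1²/0.6 = 15.15 years.

t ≈ 15.1 years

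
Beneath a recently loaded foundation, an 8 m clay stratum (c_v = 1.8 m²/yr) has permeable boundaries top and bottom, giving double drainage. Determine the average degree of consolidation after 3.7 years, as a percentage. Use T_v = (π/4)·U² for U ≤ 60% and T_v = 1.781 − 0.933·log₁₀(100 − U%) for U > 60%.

Drainage path length: H_d = H/2 = 4 m (double drainage).
T_v = c_v·t/H_d² = 1.8×3.7/4² = 0.41625.
T_v = 0.41625 corresponds to the U > 60% branch:
U = 1 − 10^((1.781 − T_v)/0.933)/100 = 0.7098

U ≈ 71 %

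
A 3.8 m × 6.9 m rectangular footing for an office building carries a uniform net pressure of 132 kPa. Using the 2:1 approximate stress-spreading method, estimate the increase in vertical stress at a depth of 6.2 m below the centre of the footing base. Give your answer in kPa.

By the 2:1 method the load spreads at 1 horizontal : 2 vertical, so at depth z the loaded area has grown by z in each plan dimension:
Δσ = qBL/((B+z)(L+z)) = 132×3.8×6.9/((3.8+6.2)(6.9+6.2)) = 26.42 kPa

Δσ_z ≈ 26.4 kPa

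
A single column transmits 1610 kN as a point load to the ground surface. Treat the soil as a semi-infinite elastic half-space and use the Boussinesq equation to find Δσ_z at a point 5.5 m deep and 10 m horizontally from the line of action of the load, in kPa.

Boussinesq vertical stress below a point load on an elastic half-space:
Δσ_z = 3P/(2πz²) · [1 + (r/z)²]^(−5/2)
r/z = 10/5.5 = 1.8182; [1+(r/z)²]^(−5/2) = 0.025994.
Δσ_z = 3×1610/(2π×5.5²) × 0.025994 = 25.412 × 0.025994 = 0.6606 kPa

Δσ_z ≈ 0.661 kPa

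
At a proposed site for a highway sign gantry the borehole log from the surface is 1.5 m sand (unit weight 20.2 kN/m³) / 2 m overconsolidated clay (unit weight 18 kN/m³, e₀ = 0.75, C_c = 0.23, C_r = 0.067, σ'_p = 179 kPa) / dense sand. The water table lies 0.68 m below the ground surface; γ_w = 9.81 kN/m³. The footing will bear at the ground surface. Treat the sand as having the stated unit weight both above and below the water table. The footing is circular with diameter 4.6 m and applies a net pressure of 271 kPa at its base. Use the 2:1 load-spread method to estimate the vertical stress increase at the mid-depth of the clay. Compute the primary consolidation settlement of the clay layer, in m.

S_c ≈ 0.0517 m

Mid-depth of clay below the ground surface: z = 1.5 + 2/2 = 2.5 m.
Total vertical stress at mid-clay: σ_v = 20.2×1.5 + 18×1 = 48.3 kPa.
Pore pressure: u = 9.81×(2.5 − 0.68) = 17.854 kPa.
Initial effective stress: σ'_0 = σ_v − u = 48.3 − 17.854 = 30.446 kPa.
Stress increase at mid-clay by the 2:1 spreading method:
Δσ ≈ qD²/(D+z)² = 271×4.6²/(4.6+2.5)² = 113.75 kPa
Final effective stress: σ'_f = 30.446 + 113.75 = 144.2 kPa.
σ'_f = 144.2 ≤ σ'_p = 179 kPa, so the clay remains overconsolidated and only the recompression index applies:
S_c = C_r·H/(1+e₀)·log₁₀(σ'_f/σ'_0) = 0.067×2/1.75×log₁₀(144.2/30.446)
    = 0.076574 × 0.67544 = 0.05172 m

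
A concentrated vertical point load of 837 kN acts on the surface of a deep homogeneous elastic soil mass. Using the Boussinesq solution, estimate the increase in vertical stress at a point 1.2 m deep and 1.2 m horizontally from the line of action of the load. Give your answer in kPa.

Boussinesq vertical stress below a point load on an elastic half-space:
Δσ_z = 3P/(2πz²) · [1 + (r/z)²]^(−5/2)
r/z = 1.2/1.2 = 1; [1+(r/z)²]^(−5/2) = 0.17678.
Δσ_z = 3×837/(2π×1.2²) × 0.17678 = 277.53 × 0.17678 = 49.06 kPa

Δσ_z ≈ 49.1 kPa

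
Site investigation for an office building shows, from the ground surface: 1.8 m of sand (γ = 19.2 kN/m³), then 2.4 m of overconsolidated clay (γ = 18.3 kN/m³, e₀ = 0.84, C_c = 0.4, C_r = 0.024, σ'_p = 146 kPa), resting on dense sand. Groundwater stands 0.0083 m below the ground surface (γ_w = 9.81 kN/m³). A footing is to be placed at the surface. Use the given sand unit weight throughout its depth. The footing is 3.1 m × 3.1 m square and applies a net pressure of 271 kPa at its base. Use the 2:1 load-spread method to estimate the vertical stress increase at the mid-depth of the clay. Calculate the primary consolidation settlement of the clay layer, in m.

S_c ≈ 0.0173 m

Mid-depth of clay below the ground surface: z = 1.8 + 2.4/2 = 3 m.
Total vertical stress at mid-clay: σ_v = 19.2×1.8 + 18.3×1.2 = 56.52 kPa.
Pore pressure: u = 9.81×(3 − 0.0083) = 29.352 kPa.
Initial effective stress: σ'_0 = σ_v − u = 56.52 − 29.352 = 27.168 kPa.
Stress increase at mid-clay by the 2:1 spreading method:
Δσ = qBL/((B+z)(L+z)) = 271×3.1×3.1/((3.1+3)(3.1+3)) = 69.99 kPa
Final effective stress: σ'_f = 27.168 + 69.99 = 97.158 kPa.
σ'_f = 97.158 ≤ σ'_p = 146 kPa, so the clay remains overconsolidated and only the recompression index applies:
S_c = C_r·H/(1+e₀)·log₁₀(σ'_f/σ'_0) = 0.024×2.4/1.84×log₁₀(97.158/27.168)
    = 0.031303 × 0.55342 = 0.01732 m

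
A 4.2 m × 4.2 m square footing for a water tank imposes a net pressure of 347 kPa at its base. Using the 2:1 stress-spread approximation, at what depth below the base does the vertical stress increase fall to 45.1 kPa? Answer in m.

2:1 spreading — at depth z the loaded area has grown by z in each plan dimension:
qB²/(B+z)² = Δσ_z ⇒ z = B(√(q/Δσ_z) − 1) = 4.2×(√(347/45.1) − 1) = 7.45 m

z ≈ 7.45 m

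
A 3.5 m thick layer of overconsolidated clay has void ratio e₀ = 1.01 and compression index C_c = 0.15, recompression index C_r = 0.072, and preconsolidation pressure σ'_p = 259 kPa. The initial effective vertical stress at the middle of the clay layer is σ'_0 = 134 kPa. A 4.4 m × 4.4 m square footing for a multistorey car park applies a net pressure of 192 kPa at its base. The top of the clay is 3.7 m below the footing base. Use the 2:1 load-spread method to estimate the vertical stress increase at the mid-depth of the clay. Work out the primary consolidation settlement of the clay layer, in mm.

Mid-depth of clay below the footing base: z = 3.7 + 3.5/2 = 5.45 m.
Stress increase at mid-clay by the 2:1 spreading method:
Δσ = qBL/((B+z)(L+z)) = 192×4.4×4.4/((4.4+5.45)(4.4+5.45)) = 38.312 kPa
Final effective stress: σ'_f = 134 + 38.312 = 172.31 kPa.
σ'_f = 172.31 ≤ σ'_p = 259 kPa, so the clay remains overconsolidated and only the recompression index applies:
S_c = C_r·H/(1+e₀)·log₁₀(σ'_f/σ'_0) = 0.072×3.5/2.01×log₁₀(172.31/134)
    = 0.12537 × 0.10921 = 0.01369 m

S_c ≈ 13.7 mm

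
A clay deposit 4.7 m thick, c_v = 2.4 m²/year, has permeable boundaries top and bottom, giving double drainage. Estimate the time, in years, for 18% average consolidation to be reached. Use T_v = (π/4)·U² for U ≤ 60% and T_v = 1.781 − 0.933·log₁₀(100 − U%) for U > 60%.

Drainage path length: H_d = H/2 = 2.35 m (double drainage).
U ≤ 60%: T_v = (π/4)·U² = (π/4)×0.18² = 0.025447.
t = T_v·H_d²/c_v = 0.025447×2.35²/2.4 = 0.05855 years.

t ≈ 0.0586 years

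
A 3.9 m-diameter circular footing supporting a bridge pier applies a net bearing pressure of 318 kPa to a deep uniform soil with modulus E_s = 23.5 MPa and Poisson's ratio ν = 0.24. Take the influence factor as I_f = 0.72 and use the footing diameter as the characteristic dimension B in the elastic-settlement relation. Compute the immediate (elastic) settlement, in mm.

S_e ≈ 35.8 mm

Immediate (elastic) settlement: S_e = q·B·(1−ν²)/E_s · I_f.
E_s = 23.5 MPa = 23500 kPa.
S_e = 318 × 3.9 × (1 − 0.24²) / 23500 × 0.72
    = 318 × 3.9 × 0.9424 / 23500 × 0.72
    = 0.03581 m = 35.81 mm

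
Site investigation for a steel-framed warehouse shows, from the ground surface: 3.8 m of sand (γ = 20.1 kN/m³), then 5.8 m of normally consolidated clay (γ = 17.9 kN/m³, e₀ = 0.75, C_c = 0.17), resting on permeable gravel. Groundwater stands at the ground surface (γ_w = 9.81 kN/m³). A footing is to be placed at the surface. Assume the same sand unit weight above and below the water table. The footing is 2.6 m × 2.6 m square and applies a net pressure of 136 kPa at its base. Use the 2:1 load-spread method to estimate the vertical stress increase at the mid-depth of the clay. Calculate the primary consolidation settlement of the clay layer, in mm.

S_c ≈ 38.4 mm

Mid-depth of clay below the ground surface: z = 3.8 + 5.8/2 = 6.7 m.
Total vertical stress at mid-clay: σ_v = 20.1×3.8 + 17.9×2.9 = 128.29 kPa.
Pore pressure: u = 9.81×(6.7 − 0) = 65.727 kPa.
Initial effective stress: σ'_0 = σ_v − u = 128.29 − 65.727 = 62.563 kPa.
Stress increase at mid-clay by the 2:1 spreading method:
Δσ = qBL/((B+z)(L+z)) = 136×2.6×2.6/((2.6+6.7)(2.6+6.7)) = 10.63 kPa
Final effective stress: σ'_f = σ'_0 + Δσ = 62.563 + 10.63 = 73.193 kPa.
Normally consolidated clay, so the full stress increment lies on the virgin compression line:
S_c = C_c·H/(1+e₀)·log₁₀(σ'_f/σ'_0) = 0.17×5.8/(1+0.75)×log₁₀(73.193/62.563)
    = 0.56343 × 0.068152 = 0.0384 m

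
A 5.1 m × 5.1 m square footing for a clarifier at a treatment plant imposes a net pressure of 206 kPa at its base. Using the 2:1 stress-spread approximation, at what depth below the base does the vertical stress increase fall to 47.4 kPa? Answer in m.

2:1 spreading — at depth z the loaded area has grown by z in each plan dimension:
qB²/(B+z)² = Δσ_z ⇒ z = B(√(q/Δσ_z) − 1) = 5.1×(√(206/47.4) − 1) = 5.532 m

z ≈ 5.53 m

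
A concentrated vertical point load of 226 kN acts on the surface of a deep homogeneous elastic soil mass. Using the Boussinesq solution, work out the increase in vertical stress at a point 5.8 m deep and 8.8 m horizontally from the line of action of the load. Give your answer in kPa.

Δσ_z ≈ 0.162 kPa

Boussinesq vertical stress below a point load on an elastic half-space:
Δσ_z = 3P/(2πz²) · [1 + (r/z)²]^(−5/2)
r/z = 8.8/5.8 = 1.5172; [1+(r/z)²]^(−5/2) = 0.050472.
Δσ_z = 3×226/(2π×5.8²) × 0.050472 = 3.2077 × 0.050472 = 0.1619 kPa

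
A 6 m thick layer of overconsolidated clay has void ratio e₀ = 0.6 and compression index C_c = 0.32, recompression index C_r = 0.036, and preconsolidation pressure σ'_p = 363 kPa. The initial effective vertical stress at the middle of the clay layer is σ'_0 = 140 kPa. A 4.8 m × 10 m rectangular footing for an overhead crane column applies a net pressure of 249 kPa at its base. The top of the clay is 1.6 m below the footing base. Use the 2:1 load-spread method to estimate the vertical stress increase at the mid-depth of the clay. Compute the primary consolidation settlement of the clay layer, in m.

Mid-depth of clay below the footing base: z = 1.6 + 6/2 = 4.6 m.
Stress increase at mid-clay by the 2:1 spreading method:
Δσ = qBL/((B+z)(L+z)) = 249×4.8×10/((4.8+4.6)(10+4.6)) = 87.088 kPa
Final effective stress: σ'_f = 140 + 87.088 = 227.09 kPa.
σ'_f = 227.09 ≤ σ'_p = 363 kPa, so the clay remains overconsolidated and only the recompression index applies:
S_c = C_r·H/(1+e₀)·log₁₀(σ'_f/σ'_0) = 0.036×6/1.6×log₁₀(227.09/140)
    = 0.135 × 0.21007 = 0.02836 m

S_c ≈ 0.0284 m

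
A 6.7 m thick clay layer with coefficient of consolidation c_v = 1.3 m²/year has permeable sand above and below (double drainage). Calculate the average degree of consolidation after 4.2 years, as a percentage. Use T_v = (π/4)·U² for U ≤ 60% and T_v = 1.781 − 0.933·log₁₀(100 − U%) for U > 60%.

Drainage path length: H_d = H/2 = 3.35 m (double drainage).
T_v = c_v·t/H_d² = 1.3×4.2/3.35² = 0.48652.
T_v = 0.48652 corresponds to the U > 60% branch:
U = 1 − 10^((1.781 − T_v)/0.933)/100 = 0.756

U ≈ 75.6 %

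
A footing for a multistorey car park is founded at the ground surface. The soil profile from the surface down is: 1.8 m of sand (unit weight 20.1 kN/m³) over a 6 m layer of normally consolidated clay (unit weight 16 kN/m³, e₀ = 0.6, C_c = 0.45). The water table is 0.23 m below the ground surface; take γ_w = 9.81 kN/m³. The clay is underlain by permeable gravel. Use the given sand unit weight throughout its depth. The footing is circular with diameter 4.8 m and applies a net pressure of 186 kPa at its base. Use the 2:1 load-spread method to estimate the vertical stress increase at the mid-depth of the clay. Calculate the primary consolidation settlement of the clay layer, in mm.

Mid-depth of clay below the ground surface: z = 1.8 + 6/2 = 4.8 m.
Total vertical stress at mid-clay: σ_v = 20.1×1.8 + 16×3 = 84.18 kPa.
Pore pressure: u = 9.81×(4.8 − 0.23) = 44.832 kPa.
Initial effective stress: σ'_0 = σ_v − u = 84.18 − 44.832 = 39.348 kPa.
Stress increase at mid-clay by the 2:1 spreading method:
Δσ ≈ qD²/(D+z)² = 186×4.8²/(4.8+4.8)² = 46.5 kPa
Final effective stress: σ'_f = σ'_0 + Δσ = 39.348 + 46.5 = 85.848 kPa.
Normally consolidated clay, so the full stress increment lies on the virgin compression line:
S_c = C_c·H/(1+e₀)·log₁₀(σ'_f/σ'_0) = 0.45×6/(1+0.6)×log₁₀(85.848/39.348)
    = 1.6875 × 0.33881 = 0.5717 m

S_c ≈ 572 mm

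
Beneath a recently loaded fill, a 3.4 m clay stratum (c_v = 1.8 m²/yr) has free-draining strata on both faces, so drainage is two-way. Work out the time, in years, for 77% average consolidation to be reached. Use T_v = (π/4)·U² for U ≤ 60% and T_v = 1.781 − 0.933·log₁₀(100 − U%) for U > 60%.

t ≈ 0.82 years

Drainage path length: H_d = H/2 = 1.7 m (double drainage).
U > 60%: T_v = 1.781 − 0.933·log₁₀(100 − 77) = 0.51051.
t = T_v·H_d²/c_v = 0.51051×1.7²/1.8 = 0.8197 years.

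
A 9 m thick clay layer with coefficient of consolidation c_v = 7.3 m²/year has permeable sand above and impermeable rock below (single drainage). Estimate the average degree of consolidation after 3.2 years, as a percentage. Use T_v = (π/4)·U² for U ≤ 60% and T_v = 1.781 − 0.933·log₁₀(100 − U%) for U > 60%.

Drainage path length: H_d = H = 9 m (single drainage).
T_v = c_v·t/H_d² = 7.3×3.2/9² = 0.2884.
T_v = 0.2884 corresponds to the U > 60% branch:
U = 1 − 10^((1.781 − T_v)/0.933)/100 = 0.6021

U ≈ 60.2 %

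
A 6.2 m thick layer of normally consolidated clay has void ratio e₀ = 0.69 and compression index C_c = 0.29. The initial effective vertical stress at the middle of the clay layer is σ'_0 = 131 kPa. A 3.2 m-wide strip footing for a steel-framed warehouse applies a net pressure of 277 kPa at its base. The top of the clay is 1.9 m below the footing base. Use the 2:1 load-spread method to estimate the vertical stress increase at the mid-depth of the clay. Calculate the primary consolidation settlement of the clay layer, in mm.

S_c ≈ 278 mm

Mid-depth of clay below the footing base: z = 1.9 + 6.2/2 = 5 m.
Stress increase at mid-clay by the 2:1 spreading method:
Δσ = qB/(B+z) = 277×3.2/(3.2+5) = 108.1 kPa
Final effective stress: σ'_f = σ'_0 + Δσ = 131 + 108.1 = 239.1 kPa.
Normally consolidated clay, so the full stress increment lies on the virgin compression line:
S_c = C_c·H/(1+e₀)·log₁₀(σ'_f/σ'_0) = 0.29×6.2/(1+0.69)×log₁₀(239.1/131)
    = 1.0639 × 0.26131 = 0.278 m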